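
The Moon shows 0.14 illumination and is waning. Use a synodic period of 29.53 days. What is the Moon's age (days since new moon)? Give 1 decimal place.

25.9 days

Invert f = (1 − cos θ)/2 to get cos θ = 1 − 2(0.14) = 0.720, hence θ₀ = arccos 0.720 = 43.9°.
A waning Moon lies in 180°–360°, so θ = 360° − 43.9° = 316.1°.
At 360°/29.53 d per day, 316.1° corresponds to 25.93 days.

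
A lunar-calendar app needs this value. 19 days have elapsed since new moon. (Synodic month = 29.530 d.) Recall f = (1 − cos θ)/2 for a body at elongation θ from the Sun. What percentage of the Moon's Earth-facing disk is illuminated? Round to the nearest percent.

Elongation θ = 360° × 19/29.530 ≈ 231.6°.
With cos θ = (-0.621), the lit fraction is (1 − (-0.621))/2 ≈ 0.810, so 81%.

81%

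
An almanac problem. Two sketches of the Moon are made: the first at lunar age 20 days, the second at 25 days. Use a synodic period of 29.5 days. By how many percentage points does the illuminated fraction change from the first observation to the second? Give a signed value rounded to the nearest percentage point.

-51 percentage points

θ₁ = 360° × 20/29.5 = 244.1°, f₁ = (1 − cos θ₁)/2 = 0.719.
θ₂ = 360° × 25/29.5 = 305.1°, f₂ = (1 − cos θ₂)/2 = 0.213.
Change = f₂ − f₁ = -0.506 → -51 percentage points.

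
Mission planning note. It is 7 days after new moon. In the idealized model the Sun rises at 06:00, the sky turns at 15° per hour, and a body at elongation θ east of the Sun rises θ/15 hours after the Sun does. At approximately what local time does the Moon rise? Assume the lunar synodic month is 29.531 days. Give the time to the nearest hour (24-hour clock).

The Moon has covered 7/29.531 of its cycle, so θ ≈ 360° × 7/29.531 = 85.3°.
At 15° of sky rotation per hour, 85.3° corresponds to a 5.69 h lag.
06:00 + 5.69 h ≈ 11:41 → 12:00 to the nearest hour.

12:00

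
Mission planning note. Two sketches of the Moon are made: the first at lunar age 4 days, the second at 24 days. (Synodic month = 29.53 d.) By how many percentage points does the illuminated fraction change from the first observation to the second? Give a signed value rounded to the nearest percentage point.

First observation: θ = 360°·4/29.53 = 48.8°, so f = 0.170.
Second observation: θ = 292.6°, f = 0.308.
Δf = 0.308 − 0.170 = +0.138, i.e. +14 pp.

+14 pp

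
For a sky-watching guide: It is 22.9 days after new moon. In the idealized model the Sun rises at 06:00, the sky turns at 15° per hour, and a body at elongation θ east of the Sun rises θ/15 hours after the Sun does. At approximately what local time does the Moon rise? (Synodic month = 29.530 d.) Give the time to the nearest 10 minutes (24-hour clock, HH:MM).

Elongation θ = 360° × 22.9/29.530 ≈ 279.2°.
At 15° of sky rotation per hour, 279.2° corresponds to a 18.61 h lag.
06:00 + 18.612 h ≈ 00:37 → 00:40 to the nearest ten minutes.

00:40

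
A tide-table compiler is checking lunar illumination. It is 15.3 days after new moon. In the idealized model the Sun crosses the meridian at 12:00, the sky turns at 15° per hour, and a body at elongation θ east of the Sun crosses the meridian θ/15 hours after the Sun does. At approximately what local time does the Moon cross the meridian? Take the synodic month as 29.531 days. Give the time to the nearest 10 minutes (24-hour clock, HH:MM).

00:30

The Moon has covered 15.3/29.531 of its cycle, so θ ≈ 360° × 15.3/29.531 = 186.5°.
At 15° of sky rotation per hour, 186.5° corresponds to a 12.43 h lag.
12:00 + 12.434 h ≈ 00:26 → 00:30 to the nearest ten minutes.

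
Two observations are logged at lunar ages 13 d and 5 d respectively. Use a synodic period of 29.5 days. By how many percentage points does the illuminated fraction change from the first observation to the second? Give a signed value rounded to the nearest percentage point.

θ₁ = 360° × 13/29.5 = 158.6°, f₁ = (1 − cos θ₁)/2 = 0.966.
θ₂ = 360° × 5/29.5 = 61.0°, f₂ = (1 − cos θ₂)/2 = 0.258.
Change = f₂ − f₁ = -0.708 → -71 percentage points.

-71 pp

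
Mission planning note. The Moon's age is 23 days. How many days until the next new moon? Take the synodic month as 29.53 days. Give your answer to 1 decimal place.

The next new moon completes the synodic month: 29.53 − 23 = 6.530 days.

6.5 days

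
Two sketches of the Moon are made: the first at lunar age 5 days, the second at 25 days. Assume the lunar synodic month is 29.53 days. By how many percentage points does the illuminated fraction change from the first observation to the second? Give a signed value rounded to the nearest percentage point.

θ₁ = 360° × 5/29.53 = 61.0°, f₁ = (1 − cos θ₁)/2 = 0.257.
θ₂ = 360° × 25/29.53 = 304.8°, f₂ = (1 − cos θ₂)/2 = 0.215.
Change = f₂ − f₁ = -0.042 → -4 percentage points.

-4 pp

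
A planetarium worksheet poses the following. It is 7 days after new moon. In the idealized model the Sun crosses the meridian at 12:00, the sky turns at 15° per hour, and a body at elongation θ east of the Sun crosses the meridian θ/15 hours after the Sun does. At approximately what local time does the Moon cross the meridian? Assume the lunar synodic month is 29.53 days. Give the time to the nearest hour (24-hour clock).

18:00

The Moon has covered 7/29.53 of its cycle, so θ ≈ 360° × 7/29.53 = 85.3°.
The Moon trails the Sun by θ/15 = 85.3/15 ≈ 5.69 hours.
12:00 + 5.69 h ≈ 17:41 → 18:00 to the nearest hour.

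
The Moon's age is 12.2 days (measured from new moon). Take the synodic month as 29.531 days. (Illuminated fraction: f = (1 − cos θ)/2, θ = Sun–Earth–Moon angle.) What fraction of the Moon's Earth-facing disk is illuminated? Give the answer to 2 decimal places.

0.93

Phase angle: θ = 360°·(12.2 d)/(29.531 d) = 148.7°.
With cos θ = (-0.855), the lit fraction is (1 − (-0.855))/2 ≈ 0.927.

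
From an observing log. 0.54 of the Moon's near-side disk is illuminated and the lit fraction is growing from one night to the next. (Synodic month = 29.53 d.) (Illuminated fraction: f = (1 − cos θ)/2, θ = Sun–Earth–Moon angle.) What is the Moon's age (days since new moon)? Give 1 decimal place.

7.8 days

Invert f = (1 − cos θ)/2 to get cos θ = 1 − 2(0.54) = -0.080, hence θ₀ = arccos -0.080 = 94.6°.
Before full moon the principal value applies: θ = 94.6°.
At 360°/29.53 d per day, 94.6° corresponds to 7.76 days.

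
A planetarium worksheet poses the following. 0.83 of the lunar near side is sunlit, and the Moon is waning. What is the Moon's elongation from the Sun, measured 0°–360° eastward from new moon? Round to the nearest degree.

229°

From f = (1 − cos θ)/2: cos θ = 1 − 2×0.83 = -0.660; arccos → 131.3°.
Waning ⇒ past full, so θ = 360° − 131.3° = 228.7°.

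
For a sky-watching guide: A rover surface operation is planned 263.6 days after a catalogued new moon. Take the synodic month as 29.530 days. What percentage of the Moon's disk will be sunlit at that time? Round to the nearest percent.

5%

263.6/29.530 = 8.927 lunations, so 8 complete cycles and 27.36 d into the next.
The Moon has covered 27.36/29.530 of its cycle, so θ ≈ 360° × 27.36/29.530 = 333.5°.
Illuminated fraction = (1 − cos 333.5°)/2 = (1 − 0.895)/2 ≈ 0.052, so 5%.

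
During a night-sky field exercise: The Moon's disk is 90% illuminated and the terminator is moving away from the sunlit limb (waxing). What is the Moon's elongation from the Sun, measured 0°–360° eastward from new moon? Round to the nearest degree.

143°

cos θ = 1 − 2f = -0.800, giving a principal value of 143.1°.
The Moon is waxing (0°–180°), so θ = 143.1° directly.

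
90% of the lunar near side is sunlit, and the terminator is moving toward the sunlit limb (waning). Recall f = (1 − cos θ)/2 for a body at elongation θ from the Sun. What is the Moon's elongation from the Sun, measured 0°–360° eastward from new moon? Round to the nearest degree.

From f = (1 − cos θ)/2: cos θ = 1 − 2×0.90 = -0.800; arccos → 143.1°.
Since the Moon is past full (waning), take the reflex angle: θ = 360° − 143.1° = 216.9°.

217°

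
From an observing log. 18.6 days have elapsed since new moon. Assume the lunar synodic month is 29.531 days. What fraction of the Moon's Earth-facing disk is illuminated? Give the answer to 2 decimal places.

0.84

The Moon has covered 18.6/29.531 of its cycle, so θ ≈ 360° × 18.6/29.531 = 226.7°.
With cos θ = (-0.685), the lit fraction is (1 − (-0.685))/2 ≈ 0.843.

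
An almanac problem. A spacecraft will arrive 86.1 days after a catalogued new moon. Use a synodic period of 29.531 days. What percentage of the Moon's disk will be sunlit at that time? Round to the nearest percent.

7%

86.1/29.531 = 2.916 lunations, so 2 complete cycles and 27.04 d into the next.
Elongation θ = 360° × 27.04/29.531 ≈ 329.6°.
Illuminated fraction = (1 − cos 329.6°)/2 = (1 − 0.863)/2 ≈ 0.069, so 7%.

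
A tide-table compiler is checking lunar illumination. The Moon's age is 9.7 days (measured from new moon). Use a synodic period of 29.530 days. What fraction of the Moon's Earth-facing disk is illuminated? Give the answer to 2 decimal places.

Elongation θ = 360° × 9.7/29.530 ≈ 118.3°.
Illuminated fraction = (1 − cos 118.3°)/2 = (1 − (-0.473))/2 ≈ 0.737.

0.74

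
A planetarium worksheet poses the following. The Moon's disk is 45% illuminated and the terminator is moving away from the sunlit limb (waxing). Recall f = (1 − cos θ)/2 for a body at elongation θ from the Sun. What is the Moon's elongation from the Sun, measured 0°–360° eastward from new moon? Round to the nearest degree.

cos θ = 1 − 2f = 0.100, giving a principal value of 84.3°.
The Moon is waxing (0°–180°), so θ = 84.3° directly.

84°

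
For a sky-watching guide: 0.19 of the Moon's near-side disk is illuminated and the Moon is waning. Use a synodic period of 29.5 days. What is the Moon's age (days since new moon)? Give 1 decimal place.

cos θ = 1 − 2f = 0.620, giving a principal value of 51.7°.
Waning ⇒ past full, so θ = 360° − 51.7° = 308.3°.
At 360°/29.5 d per day, 308.3° corresponds to 25.26 days.

25.3 days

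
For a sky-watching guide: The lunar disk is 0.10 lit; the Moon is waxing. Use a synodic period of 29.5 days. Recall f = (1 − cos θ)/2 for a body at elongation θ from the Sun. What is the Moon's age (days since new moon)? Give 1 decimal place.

From f = (1 − cos θ)/2: cos θ = 1 − 2×0.10 = 0.800; arccos → 36.9°.
Waxing ⇒ before full, so θ = 36.9°.
That fraction of the synodic month is 36.9/360 × 29.5 d ≈ 3.02 d.

3.0 days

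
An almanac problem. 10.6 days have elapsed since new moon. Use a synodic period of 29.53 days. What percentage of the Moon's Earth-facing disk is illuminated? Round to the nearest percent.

82%

Elongation θ = 360° × 10.6/29.53 ≈ 129.2°.
Illuminated fraction = (1 − cos 129.2°)/2 = (1 − (-0.632))/2 ≈ 0.816, so 82%.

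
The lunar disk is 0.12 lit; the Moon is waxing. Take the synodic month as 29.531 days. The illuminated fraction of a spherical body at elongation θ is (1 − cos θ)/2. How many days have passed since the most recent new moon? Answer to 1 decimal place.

cos θ = 1 − 2f = 0.760, giving a principal value of 40.5°.
Waxing ⇒ before full, so θ = 40.5°.
That fraction of the synodic month is 40.5/360 × 29.531 d ≈ 3.33 d.

3.3 days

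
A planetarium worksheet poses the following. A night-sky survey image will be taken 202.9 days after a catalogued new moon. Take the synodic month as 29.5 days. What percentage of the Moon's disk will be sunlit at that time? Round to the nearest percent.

202.9/29.5 = 6.878 lunations, so 6 complete cycles and 25.90 d into the next.
Elongation θ = 360° × 25.90/29.5 ≈ 316.1°.
cos 316.1° = 0.720, so f = (1 − 0.720)/2 = 0.140, so 14%.

14%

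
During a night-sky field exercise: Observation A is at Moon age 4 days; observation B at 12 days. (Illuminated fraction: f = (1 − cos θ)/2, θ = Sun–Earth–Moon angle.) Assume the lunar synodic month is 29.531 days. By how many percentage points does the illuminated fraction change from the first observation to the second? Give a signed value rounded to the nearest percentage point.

First observation: θ = 360°·4/29.531 = 48.8°, so f = 0.170.
Second observation: θ = 146.3°, f = 0.916.
Δf = 0.916 − 0.170 = +0.746, i.e. +75 pp.

+75 pp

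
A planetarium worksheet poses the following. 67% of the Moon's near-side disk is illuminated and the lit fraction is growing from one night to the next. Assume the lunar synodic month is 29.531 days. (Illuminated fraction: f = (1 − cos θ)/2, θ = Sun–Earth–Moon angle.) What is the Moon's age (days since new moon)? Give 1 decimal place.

From f = (1 − cos θ)/2: cos θ = 1 − 2×0.67 = -0.340; arccos → 109.9°.
Before full moon the principal value applies: θ = 109.9°.
Age = 29.531 × 109.9°/360° ≈ 9.01 days.

9.0 days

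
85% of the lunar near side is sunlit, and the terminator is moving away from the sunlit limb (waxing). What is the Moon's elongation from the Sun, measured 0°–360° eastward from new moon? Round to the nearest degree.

cos θ = 1 − 2f = -0.700, giving a principal value of 134.4°.
Before full moon the principal value applies: θ = 134.4°.

134°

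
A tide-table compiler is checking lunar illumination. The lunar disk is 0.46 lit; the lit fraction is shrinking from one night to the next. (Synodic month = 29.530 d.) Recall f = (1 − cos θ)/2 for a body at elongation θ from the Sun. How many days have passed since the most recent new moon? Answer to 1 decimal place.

From f = (1 − cos θ)/2: cos θ = 1 − 2×0.46 = 0.080; arccos → 85.4°.
A waning Moon lies in 180°–360°, so θ = 360° − 85.4° = 274.6°.
Age = 29.530 × 274.6°/360° ≈ 22.52 days.

22.5 days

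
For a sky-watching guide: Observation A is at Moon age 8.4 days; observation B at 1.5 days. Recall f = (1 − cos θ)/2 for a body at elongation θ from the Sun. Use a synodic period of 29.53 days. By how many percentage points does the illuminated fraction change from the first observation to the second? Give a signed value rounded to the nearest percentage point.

First observation: θ = 360°·8.4/29.53 = 102.4°, so f = 0.607.
Second observation: θ = 18.3°, f = 0.025.
Δf = 0.025 − 0.607 = -0.582, i.e. -58 pp.

-58 percentage points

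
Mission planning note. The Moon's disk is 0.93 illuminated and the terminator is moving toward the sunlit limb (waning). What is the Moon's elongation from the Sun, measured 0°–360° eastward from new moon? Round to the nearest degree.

211°

cos θ = 1 − 2f = -0.860, giving a principal value of 149.3°.
Since the Moon is past full (waning), take the reflex angle: θ = 360° − 149.3° = 210.7°.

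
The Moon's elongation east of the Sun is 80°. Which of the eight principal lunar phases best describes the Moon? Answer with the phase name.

first quarter

The first quarter sector spans roughly 68°–112°; 80° falls inside it.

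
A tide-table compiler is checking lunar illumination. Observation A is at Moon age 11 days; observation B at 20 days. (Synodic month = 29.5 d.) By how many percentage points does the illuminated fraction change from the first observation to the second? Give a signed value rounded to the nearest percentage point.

-13 percentage points

θ₁ = 360° × 11/29.5 = 134.2°, f₁ = (1 − cos θ₁)/2 = 0.849.
θ₂ = 360° × 20/29.5 = 244.1°, f₂ = (1 − cos θ₂)/2 = 0.719.
Change = f₂ − f₁ = -0.130 → -13 percentage points.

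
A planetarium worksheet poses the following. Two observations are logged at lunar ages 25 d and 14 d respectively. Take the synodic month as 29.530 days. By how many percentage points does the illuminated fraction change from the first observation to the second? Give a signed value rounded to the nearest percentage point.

θ₁ = 360° × 25/29.530 = 304.8°, f₁ = (1 − cos θ₁)/2 = 0.215.
θ₂ = 360° × 14/29.530 = 170.7°, f₂ = (1 − cos θ₂)/2 = 0.993.
Change = f₂ − f₁ = +0.779 → +78 percentage points.

+78 pp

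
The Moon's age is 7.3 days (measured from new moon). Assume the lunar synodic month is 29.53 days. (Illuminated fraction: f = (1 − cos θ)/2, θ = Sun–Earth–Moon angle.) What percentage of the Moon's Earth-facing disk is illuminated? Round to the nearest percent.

49%

The Moon has covered 7.3/29.53 of its cycle, so θ ≈ 360° × 7.3/29.53 = 89.0°.
With cos θ = 0.018, the lit fraction is (1 − 0.018)/2 ≈ 0.491, so 49%.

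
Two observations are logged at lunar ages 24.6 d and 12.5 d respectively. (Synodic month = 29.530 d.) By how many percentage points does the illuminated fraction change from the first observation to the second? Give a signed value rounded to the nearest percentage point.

θ₁ = 360° × 24.6/29.530 = 299.9°, f₁ = (1 − cos θ₁)/2 = 0.251.
θ₂ = 360° × 12.5/29.530 = 152.4°, f₂ = (1 − cos θ₂)/2 = 0.943.
Change = f₂ − f₁ = +0.692 → +69 percentage points.

+69 percentage points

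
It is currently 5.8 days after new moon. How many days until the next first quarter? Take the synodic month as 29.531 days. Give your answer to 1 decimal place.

First quarter is 0.25 of the way through the cycle: age 0.25 × 29.531 = 7.383 d.
That is 7.383 − 5.8 = 1.583 days ahead.

1.6 days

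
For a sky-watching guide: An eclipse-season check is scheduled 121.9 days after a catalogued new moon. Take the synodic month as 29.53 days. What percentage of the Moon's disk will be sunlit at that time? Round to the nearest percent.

Reduce mod P: 121.9 − 4×29.53 = 3.78 d into the current lunation.
The Moon has covered 3.78/29.53 of its cycle, so θ ≈ 360° × 3.78/29.53 = 46.1°.
cos 46.1° = 0.694, so f = (1 − 0.694)/2 = 0.153, so 15%.

15%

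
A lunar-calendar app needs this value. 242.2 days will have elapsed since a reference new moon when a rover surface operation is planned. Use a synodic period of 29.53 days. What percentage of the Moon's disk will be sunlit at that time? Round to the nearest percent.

35%

242.2 d spans 8 complete synodic months (8 × 29.53 = 236.24 d) plus 5.96 d.
Elongation θ = 360° × 5.96/29.53 ≈ 72.7°.
With cos θ = 0.298, the lit fraction is (1 − 0.298)/2 ≈ 0.351, so 35%.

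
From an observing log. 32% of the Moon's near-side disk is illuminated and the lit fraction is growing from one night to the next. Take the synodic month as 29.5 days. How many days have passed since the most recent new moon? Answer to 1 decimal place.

5.6 days

cos θ = 1 − 2f = 0.360, giving a principal value of 68.9°.
Before full moon the principal value applies: θ = 68.9°.
Age = 29.5 × 68.9°/360° ≈ 5.65 days.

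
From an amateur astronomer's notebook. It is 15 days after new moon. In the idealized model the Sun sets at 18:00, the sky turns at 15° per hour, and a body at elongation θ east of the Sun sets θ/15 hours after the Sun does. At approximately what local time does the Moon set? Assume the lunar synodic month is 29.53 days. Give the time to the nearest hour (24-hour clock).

The Moon has covered 15/29.53 of its cycle, so θ ≈ 360° × 15/29.53 = 182.9°.
At 15° of sky rotation per hour, 182.9° corresponds to a 12.19 h lag.
18:00 + 12.19 h ≈ 06:11 → 06:00 to the nearest hour.

06:00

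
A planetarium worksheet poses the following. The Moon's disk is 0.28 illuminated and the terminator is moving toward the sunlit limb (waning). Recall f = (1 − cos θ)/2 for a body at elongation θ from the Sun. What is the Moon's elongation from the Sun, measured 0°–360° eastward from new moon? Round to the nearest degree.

296°

Invert f = (1 − cos θ)/2 to get cos θ = 1 − 2(0.28) = 0.440, hence θ₀ = arccos 0.440 = 63.9°.
Since the Moon is past full (waning), take the reflex angle: θ = 360° − 63.9° = 296.1°.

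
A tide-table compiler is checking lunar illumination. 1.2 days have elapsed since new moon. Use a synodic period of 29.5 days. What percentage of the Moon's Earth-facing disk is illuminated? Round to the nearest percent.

Elongation θ = 360° × 1.2/29.5 ≈ 14.6°.
With cos θ = 0.968, the lit fraction is (1 − 0.968)/2 ≈ 0.016, so 2%.

2%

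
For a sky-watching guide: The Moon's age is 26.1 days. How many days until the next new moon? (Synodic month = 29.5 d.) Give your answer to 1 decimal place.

3.4 days

The next new moon completes the synodic month: 29.5 − 26.1 = 3.400 days.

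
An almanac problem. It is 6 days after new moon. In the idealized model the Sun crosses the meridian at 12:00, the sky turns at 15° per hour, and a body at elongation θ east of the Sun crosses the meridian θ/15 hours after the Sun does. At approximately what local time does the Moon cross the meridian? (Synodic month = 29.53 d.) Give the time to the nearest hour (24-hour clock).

17:00

Elongation θ = 360° × 6/29.53 ≈ 73.1°.
Delay after the Sun = 73.1° / (15°/h) ≈ 4.88 h.
12:00 + 4.88 h ≈ 16:53 → 17:00 to the nearest hour.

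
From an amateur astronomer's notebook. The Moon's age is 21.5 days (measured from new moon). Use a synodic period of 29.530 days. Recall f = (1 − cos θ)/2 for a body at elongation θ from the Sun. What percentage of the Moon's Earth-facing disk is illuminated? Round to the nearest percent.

57%

The Moon has covered 21.5/29.530 of its cycle, so θ ≈ 360° × 21.5/29.530 = 262.1°.
Illuminated fraction = (1 − cos 262.1°)/2 = (1 − (-0.137))/2 ≈ 0.569, so 57%.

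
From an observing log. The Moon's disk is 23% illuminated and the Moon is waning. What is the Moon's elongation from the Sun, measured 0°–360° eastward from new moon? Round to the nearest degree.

From f = (1 − cos θ)/2: cos θ = 1 − 2×0.23 = 0.540; arccos → 57.3°.
Since the Moon is past full (waning), take the reflex angle: θ = 360° − 57.3° = 302.7°.

303°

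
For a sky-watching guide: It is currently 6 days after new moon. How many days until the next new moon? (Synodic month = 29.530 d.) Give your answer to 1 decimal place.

23.5 days

The next new moon completes the synodic month: 29.530 − 6 = 23.530 days.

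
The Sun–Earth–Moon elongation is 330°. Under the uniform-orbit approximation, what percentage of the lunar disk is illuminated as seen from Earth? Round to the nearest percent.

Half-versine of 330°: (1 − 0.866)/2 = 0.067, i.e. 7%.

7%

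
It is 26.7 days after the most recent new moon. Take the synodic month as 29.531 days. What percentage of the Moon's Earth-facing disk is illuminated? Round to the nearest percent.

9%

The Moon has covered 26.7/29.531 of its cycle, so θ ≈ 360° × 26.7/29.531 = 325.5°.
With cos θ = 0.824, the lit fraction is (1 − 0.824)/2 ≈ 0.088, so 9%.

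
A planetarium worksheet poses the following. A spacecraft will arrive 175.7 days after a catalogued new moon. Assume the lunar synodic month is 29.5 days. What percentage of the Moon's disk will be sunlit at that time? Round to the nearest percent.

Reduce mod P: 175.7 − 5×29.5 = 28.20 d into the current lunation.
The Moon has covered 28.20/29.5 of its cycle, so θ ≈ 360° × 28.20/29.5 = 344.1°.
cos 344.1° = 0.962, so f = (1 − 0.962)/2 = 0.019, so 2%.

2%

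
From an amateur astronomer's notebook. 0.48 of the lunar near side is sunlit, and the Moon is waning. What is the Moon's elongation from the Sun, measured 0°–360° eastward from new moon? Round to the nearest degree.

272°

cos θ = 1 − 2f = 0.040, giving a principal value of 87.7°.
A waning Moon lies in 180°–360°, so θ = 360° − 87.7° = 272.3°.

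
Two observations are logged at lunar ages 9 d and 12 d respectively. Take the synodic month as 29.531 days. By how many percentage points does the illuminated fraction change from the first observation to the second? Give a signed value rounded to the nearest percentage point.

+25 percentage points

θ₁ = 360° × 9/29.531 = 109.7°, f₁ = (1 − cos θ₁)/2 = 0.669.
θ₂ = 360° × 12/29.531 = 146.3°, f₂ = (1 − cos θ₂)/2 = 0.916.
Change = f₂ − f₁ = +0.247 → +25 percentage points.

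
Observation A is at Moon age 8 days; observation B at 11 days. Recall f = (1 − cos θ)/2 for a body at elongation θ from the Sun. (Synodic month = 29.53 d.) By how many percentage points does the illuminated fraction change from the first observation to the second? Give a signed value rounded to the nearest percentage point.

+28 percentage points

θ₁ = 360° × 8/29.53 = 97.5°, f₁ = (1 − cos θ₁)/2 = 0.566.
θ₂ = 360° × 11/29.53 = 134.1°, f₂ = (1 − cos θ₂)/2 = 0.848.
Change = f₂ − f₁ = +0.282 → +28 percentage points.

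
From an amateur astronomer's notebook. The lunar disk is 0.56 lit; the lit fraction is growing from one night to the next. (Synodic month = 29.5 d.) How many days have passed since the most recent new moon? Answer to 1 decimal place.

7.9 days

cos θ = 1 − 2f = -0.120, giving a principal value of 96.9°.
The Moon is waxing (0°–180°), so θ = 96.9° directly.
At 360°/29.5 d per day, 96.9° corresponds to 7.94 days.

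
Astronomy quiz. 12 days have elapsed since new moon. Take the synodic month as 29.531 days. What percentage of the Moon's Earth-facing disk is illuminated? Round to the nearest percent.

Phase angle: θ = 360°·(12 d)/(29.531 d) = 146.3°.
With cos θ = (-0.832), the lit fraction is (1 − (-0.832))/2 ≈ 0.916, so 92%.

92%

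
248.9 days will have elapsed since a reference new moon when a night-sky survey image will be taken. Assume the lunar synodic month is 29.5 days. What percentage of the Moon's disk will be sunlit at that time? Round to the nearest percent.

248.9 d spans 8 complete synodic months (8 × 29.5 = 236.00 d) plus 12.90 d.
Phase angle: θ = 360°·(12.90 d)/(29.5 d) = 157.4°.
Illuminated fraction = (1 − cos 157.4°)/2 = (1 − (-0.923))/2 ≈ 0.962, so 96%.

96%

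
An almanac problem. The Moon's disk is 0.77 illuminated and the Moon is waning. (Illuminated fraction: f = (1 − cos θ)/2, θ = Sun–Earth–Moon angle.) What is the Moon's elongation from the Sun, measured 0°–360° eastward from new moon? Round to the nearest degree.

Invert f = (1 − cos θ)/2 to get cos θ = 1 − 2(0.77) = -0.540, hence θ₀ = arccos -0.540 = 122.7°.
A waning Moon lies in 180°–360°, so θ = 360° − 122.7° = 237.3°.

237°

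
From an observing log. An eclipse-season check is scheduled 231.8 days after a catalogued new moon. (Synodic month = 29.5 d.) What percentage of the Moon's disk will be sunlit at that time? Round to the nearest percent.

Reduce mod P: 231.8 − 7×29.5 = 25.30 d into the current lunation.
Phase angle: θ = 360°·(25.30 d)/(29.5 d) = 308.7°.
With cos θ = 0.626, the lit fraction is (1 − 0.626)/2 ≈ 0.187, so 19%.

19%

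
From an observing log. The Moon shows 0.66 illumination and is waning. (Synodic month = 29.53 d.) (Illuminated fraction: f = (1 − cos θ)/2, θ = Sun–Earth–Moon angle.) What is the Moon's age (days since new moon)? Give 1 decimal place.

20.6 days

cos θ = 1 − 2f = -0.320, giving a principal value of 108.7°.
Waning ⇒ past full, so θ = 360° − 108.7° = 251.3°.
At 360°/29.53 d per day, 251.3° corresponds to 20.62 days.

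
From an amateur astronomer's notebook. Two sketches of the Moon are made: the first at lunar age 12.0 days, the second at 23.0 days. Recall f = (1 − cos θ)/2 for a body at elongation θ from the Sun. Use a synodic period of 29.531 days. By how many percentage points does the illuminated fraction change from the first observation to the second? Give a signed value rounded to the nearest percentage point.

θ₁ = 360° × 12.0/29.531 = 146.3°, f₁ = (1 − cos θ₁)/2 = 0.916.
θ₂ = 360° × 23.0/29.531 = 280.4°, f₂ = (1 − cos θ₂)/2 = 0.410.
Change = f₂ − f₁ = -0.506 → -51 percentage points.

-51 pp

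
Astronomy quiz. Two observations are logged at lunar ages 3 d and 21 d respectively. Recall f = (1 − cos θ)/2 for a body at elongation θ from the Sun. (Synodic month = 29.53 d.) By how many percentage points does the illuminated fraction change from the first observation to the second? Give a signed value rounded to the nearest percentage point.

θ₁ = 360° × 3/29.53 = 36.6°, f₁ = (1 − cos θ₁)/2 = 0.098.
θ₂ = 360° × 21/29.53 = 256.0°, f₂ = (1 − cos θ₂)/2 = 0.621.
Change = f₂ − f₁ = +0.522 → +52 percentage points.

+52 pp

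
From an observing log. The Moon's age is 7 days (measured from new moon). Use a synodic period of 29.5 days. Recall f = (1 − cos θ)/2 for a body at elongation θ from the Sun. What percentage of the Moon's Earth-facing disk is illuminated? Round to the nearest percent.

46%

Phase angle: θ = 360°·(7 d)/(29.5 d) = 85.4°.
cos 85.4° = 0.080, so f = (1 − 0.080)/2 = 0.460, so 46%.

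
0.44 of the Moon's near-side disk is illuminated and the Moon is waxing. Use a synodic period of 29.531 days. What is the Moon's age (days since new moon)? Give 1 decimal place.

cos θ = 1 − 2f = 0.120, giving a principal value of 83.1°.
Before full moon the principal value applies: θ = 83.1°.
At 360°/29.531 d per day, 83.1° corresponds to 6.82 days.

6.8 days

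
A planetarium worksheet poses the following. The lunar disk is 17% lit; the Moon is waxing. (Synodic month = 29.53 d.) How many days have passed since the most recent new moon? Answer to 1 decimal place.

4.0 days

From f = (1 − cos θ)/2: cos θ = 1 − 2×0.17 = 0.660; arccos → 48.7°.
Waxing ⇒ before full, so θ = 48.7°.
That fraction of the synodic month is 48.7/360 × 29.53 d ≈ 3.99 d.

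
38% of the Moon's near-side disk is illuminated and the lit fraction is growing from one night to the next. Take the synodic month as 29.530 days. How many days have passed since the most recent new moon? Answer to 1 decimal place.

6.2 days

Invert f = (1 − cos θ)/2 to get cos θ = 1 − 2(0.38) = 0.240, hence θ₀ = arccos 0.240 = 76.1°.
Waxing ⇒ before full, so θ = 76.1°.
Age = 29.530 × 76.1°/360° ≈ 6.24 days.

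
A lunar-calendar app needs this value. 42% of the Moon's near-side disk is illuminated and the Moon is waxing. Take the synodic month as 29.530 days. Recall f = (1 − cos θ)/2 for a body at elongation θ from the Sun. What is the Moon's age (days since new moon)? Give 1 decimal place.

6.6 days

Invert f = (1 − cos θ)/2 to get cos θ = 1 − 2(0.42) = 0.160, hence θ₀ = arccos 0.160 = 80.8°.
Waxing ⇒ before full, so θ = 80.8°.
Age = 29.530 × 80.8°/360° ≈ 6.63 days.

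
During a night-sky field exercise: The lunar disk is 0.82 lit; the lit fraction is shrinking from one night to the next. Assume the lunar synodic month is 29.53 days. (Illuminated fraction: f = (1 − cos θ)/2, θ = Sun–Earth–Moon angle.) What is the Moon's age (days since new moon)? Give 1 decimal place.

Invert f = (1 − cos θ)/2 to get cos θ = 1 − 2(0.82) = -0.640, hence θ₀ = arccos -0.640 = 129.8°.
Since the Moon is past full (waning), take the reflex angle: θ = 360° − 129.8° = 230.2°.
That fraction of the synodic month is 230.2/360 × 29.53 d ≈ 18.88 d.

18.9 days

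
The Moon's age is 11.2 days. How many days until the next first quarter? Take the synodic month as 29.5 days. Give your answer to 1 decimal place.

25.7 days

First quarter is 0.25 of the way through the cycle: age 0.25 × 29.5 = 7.375 d.
Already past this cycle's first quarter; the next is at 7.375 + 29.5 = 36.875 d, so 36.875 − 11.2 = 25.675 days.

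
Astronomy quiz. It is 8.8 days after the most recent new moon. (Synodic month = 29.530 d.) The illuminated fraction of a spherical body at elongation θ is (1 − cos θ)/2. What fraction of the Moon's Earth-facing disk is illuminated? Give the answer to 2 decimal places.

0.65

Phase angle: θ = 360°·(8.8 d)/(29.530 d) = 107.3°.
With cos θ = (-0.297), the lit fraction is (1 − (-0.297))/2 ≈ 0.649.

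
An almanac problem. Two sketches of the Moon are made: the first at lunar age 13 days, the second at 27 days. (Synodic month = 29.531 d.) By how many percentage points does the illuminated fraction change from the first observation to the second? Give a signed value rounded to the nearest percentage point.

-89 percentage points

First observation: θ = 360°·13/29.531 = 158.5°, so f = 0.965.
Second observation: θ = 329.1°, f = 0.071.
Δf = 0.071 − 0.965 = -0.894, i.e. -89 pp.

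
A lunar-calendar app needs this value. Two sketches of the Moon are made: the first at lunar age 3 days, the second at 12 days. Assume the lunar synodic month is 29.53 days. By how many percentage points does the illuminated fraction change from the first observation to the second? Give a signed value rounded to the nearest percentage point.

+82 percentage points

First observation: θ = 360°·3/29.53 = 36.6°, so f = 0.098.
Second observation: θ = 146.3°, f = 0.916.
Δf = 0.916 − 0.098 = +0.817, i.e. +82 pp.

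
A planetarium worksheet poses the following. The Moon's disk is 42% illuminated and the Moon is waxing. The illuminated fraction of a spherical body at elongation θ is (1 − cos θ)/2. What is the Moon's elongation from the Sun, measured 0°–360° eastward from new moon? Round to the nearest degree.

Invert f = (1 − cos θ)/2 to get cos θ = 1 − 2(0.42) = 0.160, hence θ₀ = arccos 0.160 = 80.8°.
Waxing ⇒ before full, so θ = 80.8°.

81°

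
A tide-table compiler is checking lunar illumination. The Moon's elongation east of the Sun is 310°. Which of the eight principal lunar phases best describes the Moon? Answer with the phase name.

waning crescent

310° lies in the waning crescent sector of the 8-phase cycle.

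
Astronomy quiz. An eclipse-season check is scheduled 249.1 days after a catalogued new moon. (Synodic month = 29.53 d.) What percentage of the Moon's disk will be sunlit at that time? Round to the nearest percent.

249.1/29.53 = 8.435 lunations, so 8 complete cycles and 12.86 d into the next.
Phase angle: θ = 360°·(12.86 d)/(29.53 d) = 156.8°.
cos 156.8° = (-0.919), so f = (1 − (-0.919))/2 = 0.959, so 96%.

96%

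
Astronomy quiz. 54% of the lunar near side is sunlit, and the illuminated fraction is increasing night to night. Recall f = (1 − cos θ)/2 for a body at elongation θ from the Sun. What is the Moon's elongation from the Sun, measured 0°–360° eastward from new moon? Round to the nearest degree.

Invert f = (1 − cos θ)/2 to get cos θ = 1 − 2(0.54) = -0.080, hence θ₀ = arccos -0.080 = 94.6°.
Before full moon the principal value applies: θ = 94.6°.

95°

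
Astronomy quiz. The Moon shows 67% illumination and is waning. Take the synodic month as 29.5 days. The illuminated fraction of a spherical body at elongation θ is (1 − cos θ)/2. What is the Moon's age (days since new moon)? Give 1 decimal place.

From f = (1 − cos θ)/2: cos θ = 1 − 2×0.67 = -0.340; arccos → 109.9°.
Waning ⇒ past full, so θ = 360° − 109.9° = 250.1°.
That fraction of the synodic month is 250.1/360 × 29.5 d ≈ 20.50 d.

20.5 days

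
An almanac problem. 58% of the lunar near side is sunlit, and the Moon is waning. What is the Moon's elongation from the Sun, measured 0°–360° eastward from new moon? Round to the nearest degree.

From f = (1 − cos θ)/2: cos θ = 1 − 2×0.58 = -0.160; arccos → 99.2°.
A waning Moon lies in 180°–360°, so θ = 360° − 99.2° = 260.8°.

261°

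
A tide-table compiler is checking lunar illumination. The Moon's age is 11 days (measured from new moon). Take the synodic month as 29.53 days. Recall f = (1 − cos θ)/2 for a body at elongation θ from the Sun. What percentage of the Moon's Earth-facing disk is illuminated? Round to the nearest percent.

85%

Phase angle: θ = 360°·(11 d)/(29.53 d) = 134.1°.
With cos θ = (-0.696), the lit fraction is (1 − (-0.696))/2 ≈ 0.848, so 85%.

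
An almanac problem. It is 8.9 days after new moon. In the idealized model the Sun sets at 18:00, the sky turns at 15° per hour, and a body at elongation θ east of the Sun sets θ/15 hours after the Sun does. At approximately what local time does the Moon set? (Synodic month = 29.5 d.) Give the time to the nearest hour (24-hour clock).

Elongation θ = 360° × 8.9/29.5 ≈ 108.6°.
Delay after the Sun = 108.6° / (15°/h) ≈ 7.24 h.
18:00 + 7.24 h ≈ 01:14 → 01:00 to the nearest hour.

01:00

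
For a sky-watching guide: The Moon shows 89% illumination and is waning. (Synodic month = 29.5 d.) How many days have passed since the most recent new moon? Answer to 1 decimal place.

17.9 days

From f = (1 − cos θ)/2: cos θ = 1 − 2×0.89 = -0.780; arccos → 141.3°.
Waning ⇒ past full, so θ = 360° − 141.3° = 218.7°.
That fraction of the synodic month is 218.7/360 × 29.5 d ≈ 17.92 d.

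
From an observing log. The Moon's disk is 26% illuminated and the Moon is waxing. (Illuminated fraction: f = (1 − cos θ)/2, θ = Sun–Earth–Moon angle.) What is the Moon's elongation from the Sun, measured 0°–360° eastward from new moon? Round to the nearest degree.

61°

Invert f = (1 − cos θ)/2 to get cos θ = 1 − 2(0.26) = 0.480, hence θ₀ = arccos 0.480 = 61.3°.
Waxing ⇒ before full, so θ = 61.3°.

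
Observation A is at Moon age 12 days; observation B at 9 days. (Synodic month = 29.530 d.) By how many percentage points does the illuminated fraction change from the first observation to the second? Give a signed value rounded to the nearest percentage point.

-25 pp

First observation: θ = 360°·12/29.530 = 146.3°, so f = 0.916.
Second observation: θ = 109.7°, f = 0.669.
Δf = 0.669 − 0.916 = -0.247, i.e. -25 pp.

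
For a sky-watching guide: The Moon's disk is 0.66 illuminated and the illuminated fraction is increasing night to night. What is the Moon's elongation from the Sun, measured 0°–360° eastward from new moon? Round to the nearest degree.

109°

Invert f = (1 − cos θ)/2 to get cos θ = 1 − 2(0.66) = -0.320, hence θ₀ = arccos -0.320 = 108.7°.
Before full moon the principal value applies: θ = 108.7°.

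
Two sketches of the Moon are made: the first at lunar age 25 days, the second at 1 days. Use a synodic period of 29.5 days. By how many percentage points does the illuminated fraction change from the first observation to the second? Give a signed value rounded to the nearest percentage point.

First observation: θ = 360°·25/29.5 = 305.1°, so f = 0.213.
Second observation: θ = 12.2°, f = 0.011.
Δf = 0.011 − 0.213 = -0.201, i.e. -20 pp.

-20 percentage points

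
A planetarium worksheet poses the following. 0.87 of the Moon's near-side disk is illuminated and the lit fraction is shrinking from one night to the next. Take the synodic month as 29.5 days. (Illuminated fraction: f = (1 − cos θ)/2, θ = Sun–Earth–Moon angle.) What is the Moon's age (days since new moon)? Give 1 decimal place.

From f = (1 − cos θ)/2: cos θ = 1 − 2×0.87 = -0.740; arccos → 137.7°.
Since the Moon is past full (waning), take the reflex angle: θ = 360° − 137.7° = 222.3°.
At 360°/29.5 d per day, 222.3° corresponds to 18.21 days.

18.2 days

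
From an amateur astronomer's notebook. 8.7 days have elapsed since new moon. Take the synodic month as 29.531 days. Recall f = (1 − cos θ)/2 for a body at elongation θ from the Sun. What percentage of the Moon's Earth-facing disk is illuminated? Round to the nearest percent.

Elongation θ = 360° × 8.7/29.531 ≈ 106.1°.
Illuminated fraction = (1 − cos 106.1°)/2 = (1 − (-0.277))/2 ≈ 0.638, so 64%.

64%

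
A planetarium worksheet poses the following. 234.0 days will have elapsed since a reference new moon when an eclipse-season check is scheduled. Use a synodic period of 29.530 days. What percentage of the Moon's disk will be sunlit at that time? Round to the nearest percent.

6%

Reduce mod P: 234.0 − 7×29.530 = 27.29 d into the current lunation.
Phase angle: θ = 360°·(27.29 d)/(29.530 d) = 332.7°.
cos 332.7° = 0.889, so f = (1 − 0.889)/2 = 0.056, so 6%.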